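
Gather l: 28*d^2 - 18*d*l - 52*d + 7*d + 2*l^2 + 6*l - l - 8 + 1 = 28*d^2 - 45*d + 2*l^2 + l*(5 - 18*d) - 7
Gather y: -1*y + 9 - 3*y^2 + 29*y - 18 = -3*y^2 + 28*y - 9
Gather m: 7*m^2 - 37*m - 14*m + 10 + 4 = 7*m^2 - 51*m + 14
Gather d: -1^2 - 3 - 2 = -6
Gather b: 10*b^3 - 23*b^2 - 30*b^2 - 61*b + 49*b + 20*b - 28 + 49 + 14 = 10*b^3 - 53*b^2 + 8*b + 35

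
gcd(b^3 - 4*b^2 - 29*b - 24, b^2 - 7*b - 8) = b^2 - 7*b - 8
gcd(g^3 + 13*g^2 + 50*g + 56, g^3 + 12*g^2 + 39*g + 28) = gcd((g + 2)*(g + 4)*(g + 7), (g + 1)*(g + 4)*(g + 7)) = g^2 + 11*g + 28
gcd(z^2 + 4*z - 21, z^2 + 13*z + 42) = z + 7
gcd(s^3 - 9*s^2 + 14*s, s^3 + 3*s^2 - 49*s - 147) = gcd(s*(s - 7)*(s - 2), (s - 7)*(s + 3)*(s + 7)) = s - 7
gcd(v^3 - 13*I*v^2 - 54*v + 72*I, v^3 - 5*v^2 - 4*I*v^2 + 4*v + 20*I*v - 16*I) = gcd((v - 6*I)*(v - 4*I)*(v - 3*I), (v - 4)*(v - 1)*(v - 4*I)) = v - 4*I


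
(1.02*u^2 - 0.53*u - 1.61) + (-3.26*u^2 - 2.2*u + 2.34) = -2.24*u^2 - 2.73*u + 0.73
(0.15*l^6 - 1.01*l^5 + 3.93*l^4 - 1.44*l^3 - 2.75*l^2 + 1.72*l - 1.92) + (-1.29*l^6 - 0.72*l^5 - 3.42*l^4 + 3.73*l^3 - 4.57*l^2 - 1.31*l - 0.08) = -1.14*l^6 - 1.73*l^5 + 0.51*l^4 + 2.29*l^3 - 7.32*l^2 + 0.41*l - 2.0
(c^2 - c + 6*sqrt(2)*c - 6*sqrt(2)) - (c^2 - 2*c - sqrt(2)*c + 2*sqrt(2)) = c + 7*sqrt(2)*c - 8*sqrt(2)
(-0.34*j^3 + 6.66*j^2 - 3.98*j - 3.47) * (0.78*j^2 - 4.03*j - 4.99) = -0.2652*j^5 + 6.565*j^4 - 28.2476*j^3 - 19.9006*j^2 + 33.8443*j + 17.3153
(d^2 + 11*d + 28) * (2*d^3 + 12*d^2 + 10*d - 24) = 2*d^5 + 34*d^4 + 198*d^3 + 422*d^2 + 16*d - 672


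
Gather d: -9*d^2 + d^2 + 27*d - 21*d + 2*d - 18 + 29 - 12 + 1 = -8*d^2 + 8*d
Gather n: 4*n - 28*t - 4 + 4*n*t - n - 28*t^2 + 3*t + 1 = n*(4*t + 3) - 28*t^2 - 25*t - 3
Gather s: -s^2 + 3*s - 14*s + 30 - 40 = -s^2 - 11*s - 10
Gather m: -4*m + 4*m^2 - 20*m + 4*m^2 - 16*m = 8*m^2 - 40*m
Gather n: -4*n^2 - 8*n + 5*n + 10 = -4*n^2 - 3*n + 10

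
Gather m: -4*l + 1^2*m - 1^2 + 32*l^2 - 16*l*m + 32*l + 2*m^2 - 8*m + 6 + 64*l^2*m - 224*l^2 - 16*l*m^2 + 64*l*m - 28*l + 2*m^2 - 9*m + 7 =-192*l^2 + m^2*(4 - 16*l) + m*(64*l^2 + 48*l - 16) + 12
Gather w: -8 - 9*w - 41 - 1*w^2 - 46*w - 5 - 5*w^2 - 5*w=-6*w^2 - 60*w - 54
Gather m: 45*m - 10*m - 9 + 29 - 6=35*m + 14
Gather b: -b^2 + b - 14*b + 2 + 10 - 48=-b^2 - 13*b - 36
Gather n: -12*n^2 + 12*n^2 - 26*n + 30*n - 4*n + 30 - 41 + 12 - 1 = 0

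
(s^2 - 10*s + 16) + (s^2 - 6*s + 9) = 2*s^2 - 16*s + 25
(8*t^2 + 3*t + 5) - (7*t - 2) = 8*t^2 - 4*t + 7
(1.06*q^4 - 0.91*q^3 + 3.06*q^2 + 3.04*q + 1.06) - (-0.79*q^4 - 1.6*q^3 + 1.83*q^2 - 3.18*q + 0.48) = 1.85*q^4 + 0.69*q^3 + 1.23*q^2 + 6.22*q + 0.58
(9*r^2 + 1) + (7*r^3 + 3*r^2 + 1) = 7*r^3 + 12*r^2 + 2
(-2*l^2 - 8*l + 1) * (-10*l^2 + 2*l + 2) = 20*l^4 + 76*l^3 - 30*l^2 - 14*l + 2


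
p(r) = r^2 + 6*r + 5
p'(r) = 2*r + 6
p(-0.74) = 1.11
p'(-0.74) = 4.52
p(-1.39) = -1.41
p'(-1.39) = 3.22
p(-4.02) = -2.96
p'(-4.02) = -2.04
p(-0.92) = 0.33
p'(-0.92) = 4.16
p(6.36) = 83.61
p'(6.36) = 18.72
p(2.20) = 23.04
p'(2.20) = 10.40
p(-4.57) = -1.54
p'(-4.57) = -3.14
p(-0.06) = 4.64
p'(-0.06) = 5.88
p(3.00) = 32.00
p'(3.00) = 12.00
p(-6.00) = 5.00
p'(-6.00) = -6.00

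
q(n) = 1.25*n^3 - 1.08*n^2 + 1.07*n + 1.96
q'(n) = 3.75*n^2 - 2.16*n + 1.07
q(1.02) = 3.25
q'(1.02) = 2.77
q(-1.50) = -6.29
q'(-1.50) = 12.75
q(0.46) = 2.35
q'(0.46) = 0.87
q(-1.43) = -5.43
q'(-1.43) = 11.83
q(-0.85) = -0.50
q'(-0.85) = 5.62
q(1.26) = 4.09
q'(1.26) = 4.30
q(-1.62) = -7.92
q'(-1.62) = 14.41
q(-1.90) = -12.55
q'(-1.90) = 18.71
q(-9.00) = -1006.40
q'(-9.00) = 324.26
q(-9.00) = -1006.40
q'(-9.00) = 324.26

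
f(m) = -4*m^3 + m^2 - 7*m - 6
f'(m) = -12*m^2 + 2*m - 7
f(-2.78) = 107.13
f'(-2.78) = -105.30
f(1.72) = -35.44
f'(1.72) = -39.06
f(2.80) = -105.57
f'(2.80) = -95.48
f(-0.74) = 1.35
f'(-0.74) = -15.05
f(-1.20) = 10.75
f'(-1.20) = -26.68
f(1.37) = -24.00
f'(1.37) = -26.78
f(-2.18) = 55.45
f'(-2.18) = -68.39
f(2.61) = -88.58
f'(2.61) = -83.53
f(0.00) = -6.00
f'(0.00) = -7.00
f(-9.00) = 3054.00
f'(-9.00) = -997.00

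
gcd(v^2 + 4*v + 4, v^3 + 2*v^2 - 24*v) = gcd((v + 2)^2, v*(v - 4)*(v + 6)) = 1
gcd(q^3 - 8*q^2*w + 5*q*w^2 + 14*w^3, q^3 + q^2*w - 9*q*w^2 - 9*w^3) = q + w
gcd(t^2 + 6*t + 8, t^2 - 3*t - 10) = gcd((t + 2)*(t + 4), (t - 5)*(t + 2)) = t + 2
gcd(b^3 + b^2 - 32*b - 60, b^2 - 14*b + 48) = b - 6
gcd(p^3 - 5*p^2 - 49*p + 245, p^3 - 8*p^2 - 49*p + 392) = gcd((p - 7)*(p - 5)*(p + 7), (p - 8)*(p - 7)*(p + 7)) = p^2 - 49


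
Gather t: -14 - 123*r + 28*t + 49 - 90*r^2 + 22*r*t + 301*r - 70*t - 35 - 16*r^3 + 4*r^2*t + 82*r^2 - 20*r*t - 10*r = -16*r^3 - 8*r^2 + 168*r + t*(4*r^2 + 2*r - 42)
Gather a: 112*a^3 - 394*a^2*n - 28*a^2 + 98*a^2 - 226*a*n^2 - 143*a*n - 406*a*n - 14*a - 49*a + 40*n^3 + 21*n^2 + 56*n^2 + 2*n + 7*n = 112*a^3 + a^2*(70 - 394*n) + a*(-226*n^2 - 549*n - 63) + 40*n^3 + 77*n^2 + 9*n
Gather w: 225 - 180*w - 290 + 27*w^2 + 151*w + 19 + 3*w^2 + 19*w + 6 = 30*w^2 - 10*w - 40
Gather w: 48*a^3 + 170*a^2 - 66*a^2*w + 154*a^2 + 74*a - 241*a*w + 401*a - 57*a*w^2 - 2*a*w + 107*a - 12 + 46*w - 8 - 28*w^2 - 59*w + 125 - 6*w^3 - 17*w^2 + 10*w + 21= 48*a^3 + 324*a^2 + 582*a - 6*w^3 + w^2*(-57*a - 45) + w*(-66*a^2 - 243*a - 3) + 126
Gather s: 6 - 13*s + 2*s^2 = 2*s^2 - 13*s + 6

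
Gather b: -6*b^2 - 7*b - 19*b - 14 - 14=-6*b^2 - 26*b - 28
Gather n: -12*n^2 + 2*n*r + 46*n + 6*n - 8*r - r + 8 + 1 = -12*n^2 + n*(2*r + 52) - 9*r + 9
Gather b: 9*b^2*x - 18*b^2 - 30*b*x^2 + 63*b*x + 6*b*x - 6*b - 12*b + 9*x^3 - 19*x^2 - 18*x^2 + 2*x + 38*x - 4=b^2*(9*x - 18) + b*(-30*x^2 + 69*x - 18) + 9*x^3 - 37*x^2 + 40*x - 4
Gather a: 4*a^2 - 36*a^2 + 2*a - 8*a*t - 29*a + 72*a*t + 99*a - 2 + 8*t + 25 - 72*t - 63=-32*a^2 + a*(64*t + 72) - 64*t - 40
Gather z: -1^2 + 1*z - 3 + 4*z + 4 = 5*z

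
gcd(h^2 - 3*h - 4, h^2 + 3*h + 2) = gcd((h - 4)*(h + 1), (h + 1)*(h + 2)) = h + 1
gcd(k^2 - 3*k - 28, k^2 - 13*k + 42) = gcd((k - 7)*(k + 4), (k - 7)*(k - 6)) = k - 7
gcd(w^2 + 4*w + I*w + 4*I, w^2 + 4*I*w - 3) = w + I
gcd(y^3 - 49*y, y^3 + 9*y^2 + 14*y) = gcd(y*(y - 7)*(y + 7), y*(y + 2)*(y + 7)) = y^2 + 7*y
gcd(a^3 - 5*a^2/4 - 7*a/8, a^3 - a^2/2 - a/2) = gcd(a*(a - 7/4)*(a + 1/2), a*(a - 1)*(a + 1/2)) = a^2 + a/2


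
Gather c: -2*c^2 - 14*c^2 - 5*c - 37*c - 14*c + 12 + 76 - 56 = -16*c^2 - 56*c + 32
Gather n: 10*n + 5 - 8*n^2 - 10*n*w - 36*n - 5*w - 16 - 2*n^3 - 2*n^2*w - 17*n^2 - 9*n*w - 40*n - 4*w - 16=-2*n^3 + n^2*(-2*w - 25) + n*(-19*w - 66) - 9*w - 27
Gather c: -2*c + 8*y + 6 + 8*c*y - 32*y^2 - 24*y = c*(8*y - 2) - 32*y^2 - 16*y + 6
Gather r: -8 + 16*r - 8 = 16*r - 16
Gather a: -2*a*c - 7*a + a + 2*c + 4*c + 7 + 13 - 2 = a*(-2*c - 6) + 6*c + 18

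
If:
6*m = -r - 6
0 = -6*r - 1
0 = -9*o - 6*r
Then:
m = -35/36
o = 1/9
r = -1/6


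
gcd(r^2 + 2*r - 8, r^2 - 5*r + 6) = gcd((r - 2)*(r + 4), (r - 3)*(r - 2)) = r - 2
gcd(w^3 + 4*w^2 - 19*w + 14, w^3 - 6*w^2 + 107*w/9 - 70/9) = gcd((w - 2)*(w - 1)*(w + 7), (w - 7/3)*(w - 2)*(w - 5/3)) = w - 2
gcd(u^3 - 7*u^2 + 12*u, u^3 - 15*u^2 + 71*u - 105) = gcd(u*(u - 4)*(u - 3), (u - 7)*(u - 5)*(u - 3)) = u - 3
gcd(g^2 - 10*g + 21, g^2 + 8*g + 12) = 1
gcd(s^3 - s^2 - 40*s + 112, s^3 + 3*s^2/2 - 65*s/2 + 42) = s^2 + 3*s - 28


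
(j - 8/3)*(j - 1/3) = j^2 - 3*j + 8/9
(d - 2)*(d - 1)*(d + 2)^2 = d^4 + d^3 - 6*d^2 - 4*d + 8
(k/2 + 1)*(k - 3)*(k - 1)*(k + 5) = k^4/2 + 3*k^3/2 - 15*k^2/2 - 19*k/2 + 15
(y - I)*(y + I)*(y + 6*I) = y^3 + 6*I*y^2 + y + 6*I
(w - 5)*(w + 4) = w^2 - w - 20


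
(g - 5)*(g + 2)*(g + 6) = g^3 + 3*g^2 - 28*g - 60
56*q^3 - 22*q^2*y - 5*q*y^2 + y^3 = (-7*q + y)*(-2*q + y)*(4*q + y)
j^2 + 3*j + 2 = (j + 1)*(j + 2)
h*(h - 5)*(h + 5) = h^3 - 25*h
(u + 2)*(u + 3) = u^2 + 5*u + 6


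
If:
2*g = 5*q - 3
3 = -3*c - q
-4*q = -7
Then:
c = -19/12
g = 23/8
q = 7/4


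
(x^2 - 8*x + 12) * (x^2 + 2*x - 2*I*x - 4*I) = x^4 - 6*x^3 - 2*I*x^3 - 4*x^2 + 12*I*x^2 + 24*x + 8*I*x - 48*I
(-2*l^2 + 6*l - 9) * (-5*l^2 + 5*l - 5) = 10*l^4 - 40*l^3 + 85*l^2 - 75*l + 45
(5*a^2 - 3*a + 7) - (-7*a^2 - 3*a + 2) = 12*a^2 + 5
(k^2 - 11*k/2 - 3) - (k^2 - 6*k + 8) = k/2 - 11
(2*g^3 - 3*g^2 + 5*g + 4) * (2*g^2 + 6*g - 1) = 4*g^5 + 6*g^4 - 10*g^3 + 41*g^2 + 19*g - 4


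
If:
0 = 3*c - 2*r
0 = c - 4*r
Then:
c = 0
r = 0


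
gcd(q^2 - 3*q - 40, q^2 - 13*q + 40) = q - 8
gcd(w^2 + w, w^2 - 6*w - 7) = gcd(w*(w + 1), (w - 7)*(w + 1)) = w + 1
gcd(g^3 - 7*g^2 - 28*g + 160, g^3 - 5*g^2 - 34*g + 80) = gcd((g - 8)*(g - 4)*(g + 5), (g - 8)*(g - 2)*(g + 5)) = g^2 - 3*g - 40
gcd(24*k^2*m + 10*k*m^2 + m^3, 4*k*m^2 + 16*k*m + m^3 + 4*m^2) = 4*k*m + m^2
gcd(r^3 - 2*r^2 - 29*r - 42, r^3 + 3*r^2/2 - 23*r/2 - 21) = r^2 + 5*r + 6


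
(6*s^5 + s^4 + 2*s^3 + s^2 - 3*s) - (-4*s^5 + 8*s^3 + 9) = 10*s^5 + s^4 - 6*s^3 + s^2 - 3*s - 9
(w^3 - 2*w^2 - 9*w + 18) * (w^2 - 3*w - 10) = w^5 - 5*w^4 - 13*w^3 + 65*w^2 + 36*w - 180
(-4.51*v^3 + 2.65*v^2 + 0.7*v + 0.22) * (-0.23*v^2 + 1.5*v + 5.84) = 1.0373*v^5 - 7.3745*v^4 - 22.5244*v^3 + 16.4754*v^2 + 4.418*v + 1.2848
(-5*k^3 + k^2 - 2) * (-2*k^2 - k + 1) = 10*k^5 + 3*k^4 - 6*k^3 + 5*k^2 + 2*k - 2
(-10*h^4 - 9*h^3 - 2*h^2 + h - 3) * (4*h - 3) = -40*h^5 - 6*h^4 + 19*h^3 + 10*h^2 - 15*h + 9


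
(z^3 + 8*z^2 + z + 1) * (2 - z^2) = -z^5 - 8*z^4 + z^3 + 15*z^2 + 2*z + 2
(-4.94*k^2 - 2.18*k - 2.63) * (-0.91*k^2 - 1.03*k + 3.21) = 4.4954*k^4 + 7.072*k^3 - 11.2187*k^2 - 4.2889*k - 8.4423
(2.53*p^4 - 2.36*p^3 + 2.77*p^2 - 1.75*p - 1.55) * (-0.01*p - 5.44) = -0.0253*p^5 - 13.7396*p^4 + 12.8107*p^3 - 15.0513*p^2 + 9.5355*p + 8.432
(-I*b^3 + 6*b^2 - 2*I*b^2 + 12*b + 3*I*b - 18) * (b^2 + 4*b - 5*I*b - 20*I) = -I*b^5 + b^4 - 6*I*b^4 + 6*b^3 - 35*I*b^3 + 5*b^2 - 168*I*b^2 - 12*b - 150*I*b + 360*I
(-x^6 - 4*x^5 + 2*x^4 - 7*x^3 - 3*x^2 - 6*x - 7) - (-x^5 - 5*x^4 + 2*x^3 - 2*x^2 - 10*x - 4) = -x^6 - 3*x^5 + 7*x^4 - 9*x^3 - x^2 + 4*x - 3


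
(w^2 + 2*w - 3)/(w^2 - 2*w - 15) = (w - 1)/(w - 5)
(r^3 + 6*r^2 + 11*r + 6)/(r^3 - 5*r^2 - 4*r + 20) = (r^2 + 4*r + 3)/(r^2 - 7*r + 10)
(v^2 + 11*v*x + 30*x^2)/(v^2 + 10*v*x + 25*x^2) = (v + 6*x)/(v + 5*x)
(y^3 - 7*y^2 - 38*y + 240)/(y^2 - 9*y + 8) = (y^2 + y - 30)/(y - 1)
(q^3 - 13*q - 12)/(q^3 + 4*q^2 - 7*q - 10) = (q^2 - q - 12)/(q^2 + 3*q - 10)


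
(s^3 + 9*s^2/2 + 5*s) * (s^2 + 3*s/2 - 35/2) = s^5 + 6*s^4 - 23*s^3/4 - 285*s^2/4 - 175*s/2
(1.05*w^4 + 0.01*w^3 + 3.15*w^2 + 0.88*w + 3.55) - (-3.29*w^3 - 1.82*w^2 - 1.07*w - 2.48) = 1.05*w^4 + 3.3*w^3 + 4.97*w^2 + 1.95*w + 6.03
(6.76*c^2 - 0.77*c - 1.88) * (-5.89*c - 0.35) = -39.8164*c^3 + 2.1693*c^2 + 11.3427*c + 0.658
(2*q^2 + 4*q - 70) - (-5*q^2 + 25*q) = 7*q^2 - 21*q - 70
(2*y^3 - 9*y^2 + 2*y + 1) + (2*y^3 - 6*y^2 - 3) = 4*y^3 - 15*y^2 + 2*y - 2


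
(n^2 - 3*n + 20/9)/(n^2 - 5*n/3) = (n - 4/3)/n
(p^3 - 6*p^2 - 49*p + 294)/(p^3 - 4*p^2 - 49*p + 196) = (p - 6)/(p - 4)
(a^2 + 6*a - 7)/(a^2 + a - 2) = (a + 7)/(a + 2)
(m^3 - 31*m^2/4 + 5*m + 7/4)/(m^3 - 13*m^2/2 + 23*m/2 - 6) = (4*m^2 - 27*m - 7)/(2*(2*m^2 - 11*m + 12))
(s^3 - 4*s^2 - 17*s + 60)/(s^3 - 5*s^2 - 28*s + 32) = (s^2 - 8*s + 15)/(s^2 - 9*s + 8)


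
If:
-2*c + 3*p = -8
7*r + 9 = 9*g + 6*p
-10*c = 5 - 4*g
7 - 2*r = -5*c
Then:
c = 17/4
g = 95/8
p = 1/6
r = 113/8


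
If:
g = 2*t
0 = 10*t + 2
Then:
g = -2/5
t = -1/5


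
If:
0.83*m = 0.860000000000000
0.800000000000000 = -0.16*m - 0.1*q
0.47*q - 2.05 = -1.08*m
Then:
No Solution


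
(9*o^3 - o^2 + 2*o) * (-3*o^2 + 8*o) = -27*o^5 + 75*o^4 - 14*o^3 + 16*o^2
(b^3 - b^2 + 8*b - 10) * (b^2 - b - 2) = b^5 - 2*b^4 + 7*b^3 - 16*b^2 - 6*b + 20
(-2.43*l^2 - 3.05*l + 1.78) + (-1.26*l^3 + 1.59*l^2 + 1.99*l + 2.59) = -1.26*l^3 - 0.84*l^2 - 1.06*l + 4.37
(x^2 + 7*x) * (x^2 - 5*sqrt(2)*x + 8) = x^4 - 5*sqrt(2)*x^3 + 7*x^3 - 35*sqrt(2)*x^2 + 8*x^2 + 56*x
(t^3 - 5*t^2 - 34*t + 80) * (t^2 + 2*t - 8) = t^5 - 3*t^4 - 52*t^3 + 52*t^2 + 432*t - 640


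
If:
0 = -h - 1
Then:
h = -1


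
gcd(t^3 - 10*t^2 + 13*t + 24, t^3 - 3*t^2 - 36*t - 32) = t^2 - 7*t - 8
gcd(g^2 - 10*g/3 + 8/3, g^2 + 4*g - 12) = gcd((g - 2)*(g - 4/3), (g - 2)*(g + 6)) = g - 2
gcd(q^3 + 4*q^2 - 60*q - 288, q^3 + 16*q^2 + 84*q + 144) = q^2 + 12*q + 36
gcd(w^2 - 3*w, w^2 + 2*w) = w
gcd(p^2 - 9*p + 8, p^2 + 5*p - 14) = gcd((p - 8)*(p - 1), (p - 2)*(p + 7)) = 1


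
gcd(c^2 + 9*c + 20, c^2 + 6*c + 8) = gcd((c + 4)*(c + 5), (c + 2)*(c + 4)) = c + 4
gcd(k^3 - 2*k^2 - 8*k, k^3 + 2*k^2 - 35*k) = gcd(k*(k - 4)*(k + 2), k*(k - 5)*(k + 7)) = k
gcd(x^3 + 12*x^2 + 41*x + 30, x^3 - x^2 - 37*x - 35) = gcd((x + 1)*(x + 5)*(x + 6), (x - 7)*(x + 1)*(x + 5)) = x^2 + 6*x + 5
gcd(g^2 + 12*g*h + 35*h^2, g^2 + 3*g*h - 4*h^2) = 1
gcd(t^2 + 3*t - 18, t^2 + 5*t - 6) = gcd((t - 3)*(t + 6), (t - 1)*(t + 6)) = t + 6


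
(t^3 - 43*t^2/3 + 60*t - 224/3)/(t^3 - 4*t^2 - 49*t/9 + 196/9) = 3*(t - 8)/(3*t + 7)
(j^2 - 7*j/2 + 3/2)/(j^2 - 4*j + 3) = (j - 1/2)/(j - 1)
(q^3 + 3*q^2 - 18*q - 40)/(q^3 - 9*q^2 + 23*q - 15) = (q^3 + 3*q^2 - 18*q - 40)/(q^3 - 9*q^2 + 23*q - 15)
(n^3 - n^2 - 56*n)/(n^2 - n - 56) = n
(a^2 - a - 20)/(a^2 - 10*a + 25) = (a + 4)/(a - 5)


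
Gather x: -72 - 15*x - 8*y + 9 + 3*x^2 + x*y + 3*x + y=3*x^2 + x*(y - 12) - 7*y - 63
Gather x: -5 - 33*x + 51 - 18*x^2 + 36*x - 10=-18*x^2 + 3*x + 36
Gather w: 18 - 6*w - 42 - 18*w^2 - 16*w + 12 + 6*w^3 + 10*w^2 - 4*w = 6*w^3 - 8*w^2 - 26*w - 12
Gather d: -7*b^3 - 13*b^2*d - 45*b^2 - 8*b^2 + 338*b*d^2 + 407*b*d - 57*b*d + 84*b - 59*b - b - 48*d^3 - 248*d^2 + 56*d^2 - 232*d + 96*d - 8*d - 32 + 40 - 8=-7*b^3 - 53*b^2 + 24*b - 48*d^3 + d^2*(338*b - 192) + d*(-13*b^2 + 350*b - 144)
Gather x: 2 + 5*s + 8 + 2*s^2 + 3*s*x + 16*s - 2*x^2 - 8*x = 2*s^2 + 21*s - 2*x^2 + x*(3*s - 8) + 10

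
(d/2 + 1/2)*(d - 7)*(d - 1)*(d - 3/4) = d^4/2 - 31*d^3/8 + 17*d^2/8 + 31*d/8 - 21/8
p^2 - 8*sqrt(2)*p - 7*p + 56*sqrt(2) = (p - 7)*(p - 8*sqrt(2))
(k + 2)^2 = k^2 + 4*k + 4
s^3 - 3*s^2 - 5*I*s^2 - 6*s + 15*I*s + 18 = (s - 3)*(s - 3*I)*(s - 2*I)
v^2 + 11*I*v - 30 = (v + 5*I)*(v + 6*I)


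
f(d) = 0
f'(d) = 0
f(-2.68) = 0.00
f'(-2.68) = 0.00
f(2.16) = 0.00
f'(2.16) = 0.00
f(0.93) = 0.00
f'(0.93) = 0.00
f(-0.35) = 0.00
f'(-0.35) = 0.00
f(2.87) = 0.00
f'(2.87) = 0.00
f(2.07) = 0.00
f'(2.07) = 0.00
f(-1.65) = 0.00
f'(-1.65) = 0.00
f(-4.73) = 0.00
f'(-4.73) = 0.00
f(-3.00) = 0.00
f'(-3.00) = 0.00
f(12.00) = 0.00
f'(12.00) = 0.00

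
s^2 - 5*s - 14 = (s - 7)*(s + 2)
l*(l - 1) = l^2 - l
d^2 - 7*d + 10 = (d - 5)*(d - 2)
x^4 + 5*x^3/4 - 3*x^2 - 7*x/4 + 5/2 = (x - 1)^2*(x + 5/4)*(x + 2)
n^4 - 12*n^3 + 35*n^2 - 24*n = n*(n - 8)*(n - 3)*(n - 1)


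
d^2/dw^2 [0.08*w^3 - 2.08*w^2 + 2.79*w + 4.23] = 0.48*w - 4.16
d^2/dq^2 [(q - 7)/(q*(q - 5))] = 2*(q^3 - 21*q^2 + 105*q - 175)/(q^3*(q^3 - 15*q^2 + 75*q - 125))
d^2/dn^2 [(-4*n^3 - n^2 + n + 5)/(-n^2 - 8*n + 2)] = 6*(85*n^3 - 67*n^2 - 26*n - 114)/(n^6 + 24*n^5 + 186*n^4 + 416*n^3 - 372*n^2 + 96*n - 8)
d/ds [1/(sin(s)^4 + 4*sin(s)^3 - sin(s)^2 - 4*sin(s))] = 2*(-2*sin(s)^3 - 6*sin(s)^2 + sin(s) + 2)/((sin(s) + 4)^2*sin(s)^2*cos(s)^3)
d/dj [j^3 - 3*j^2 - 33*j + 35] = 3*j^2 - 6*j - 33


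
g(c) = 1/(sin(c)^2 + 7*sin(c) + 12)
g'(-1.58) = 0.00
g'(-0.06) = -0.05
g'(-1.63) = 0.01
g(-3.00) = 0.09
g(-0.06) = 0.09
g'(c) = (-2*sin(c)*cos(c) - 7*cos(c))/(sin(c)^2 + 7*sin(c) + 12)^2 = -(2*sin(c) + 7)*cos(c)/(sin(c)^2 + 7*sin(c) + 12)^2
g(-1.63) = 0.17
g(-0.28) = 0.10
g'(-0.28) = -0.06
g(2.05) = 0.05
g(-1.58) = 0.17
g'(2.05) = 0.01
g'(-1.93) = 0.05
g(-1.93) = 0.16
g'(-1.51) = -0.01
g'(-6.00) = -0.04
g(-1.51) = 0.17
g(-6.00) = 0.07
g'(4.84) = -0.02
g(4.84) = 0.17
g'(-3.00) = 0.05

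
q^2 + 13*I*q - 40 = (q + 5*I)*(q + 8*I)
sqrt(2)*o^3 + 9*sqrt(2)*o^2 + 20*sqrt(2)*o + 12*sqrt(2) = (o + 2)*(o + 6)*(sqrt(2)*o + sqrt(2))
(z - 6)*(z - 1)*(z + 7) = z^3 - 43*z + 42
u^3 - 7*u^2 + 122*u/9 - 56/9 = (u - 4)*(u - 7/3)*(u - 2/3)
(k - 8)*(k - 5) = k^2 - 13*k + 40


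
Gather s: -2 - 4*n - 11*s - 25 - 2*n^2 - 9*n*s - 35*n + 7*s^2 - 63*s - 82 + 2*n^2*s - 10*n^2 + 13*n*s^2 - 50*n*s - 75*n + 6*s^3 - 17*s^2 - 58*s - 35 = -12*n^2 - 114*n + 6*s^3 + s^2*(13*n - 10) + s*(2*n^2 - 59*n - 132) - 144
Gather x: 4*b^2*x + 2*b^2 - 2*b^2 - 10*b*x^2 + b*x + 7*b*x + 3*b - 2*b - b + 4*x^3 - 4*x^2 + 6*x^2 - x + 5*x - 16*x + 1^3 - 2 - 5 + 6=4*x^3 + x^2*(2 - 10*b) + x*(4*b^2 + 8*b - 12)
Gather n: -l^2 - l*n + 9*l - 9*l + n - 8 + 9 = -l^2 + n*(1 - l) + 1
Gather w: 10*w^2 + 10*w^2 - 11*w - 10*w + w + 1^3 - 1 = 20*w^2 - 20*w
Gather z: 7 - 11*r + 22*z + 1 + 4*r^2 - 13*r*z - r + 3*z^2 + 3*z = 4*r^2 - 12*r + 3*z^2 + z*(25 - 13*r) + 8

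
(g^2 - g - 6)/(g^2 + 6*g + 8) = (g - 3)/(g + 4)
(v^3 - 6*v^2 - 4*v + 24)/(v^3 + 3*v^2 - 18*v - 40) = (v^2 - 8*v + 12)/(v^2 + v - 20)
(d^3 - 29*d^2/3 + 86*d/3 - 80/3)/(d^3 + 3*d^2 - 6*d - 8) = (3*d^2 - 23*d + 40)/(3*(d^2 + 5*d + 4))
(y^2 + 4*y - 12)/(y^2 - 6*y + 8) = (y + 6)/(y - 4)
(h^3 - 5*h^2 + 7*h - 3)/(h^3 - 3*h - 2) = (-h^3 + 5*h^2 - 7*h + 3)/(-h^3 + 3*h + 2)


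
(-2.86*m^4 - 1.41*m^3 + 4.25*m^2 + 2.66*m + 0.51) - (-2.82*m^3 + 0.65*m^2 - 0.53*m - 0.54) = -2.86*m^4 + 1.41*m^3 + 3.6*m^2 + 3.19*m + 1.05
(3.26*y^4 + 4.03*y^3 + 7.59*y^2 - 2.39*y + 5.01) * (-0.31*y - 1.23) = -1.0106*y^5 - 5.2591*y^4 - 7.3098*y^3 - 8.5948*y^2 + 1.3866*y - 6.1623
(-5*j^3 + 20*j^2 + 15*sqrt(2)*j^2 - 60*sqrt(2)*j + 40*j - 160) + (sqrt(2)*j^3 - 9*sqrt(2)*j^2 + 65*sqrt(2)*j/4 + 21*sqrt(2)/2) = -5*j^3 + sqrt(2)*j^3 + 6*sqrt(2)*j^2 + 20*j^2 - 175*sqrt(2)*j/4 + 40*j - 160 + 21*sqrt(2)/2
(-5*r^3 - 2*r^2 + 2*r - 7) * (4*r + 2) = -20*r^4 - 18*r^3 + 4*r^2 - 24*r - 14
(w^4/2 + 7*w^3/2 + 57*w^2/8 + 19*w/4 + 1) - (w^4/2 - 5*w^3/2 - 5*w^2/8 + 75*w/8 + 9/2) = 6*w^3 + 31*w^2/4 - 37*w/8 - 7/2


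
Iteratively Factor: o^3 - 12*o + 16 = (o - 2)*(o^2 + 2*o - 8) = (o - 2)^2*(o + 4)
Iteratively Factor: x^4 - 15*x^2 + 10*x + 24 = (x + 1)*(x^3 - x^2 - 14*x + 24) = (x - 3)*(x + 1)*(x^2 + 2*x - 8) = (x - 3)*(x + 1)*(x + 4)*(x - 2)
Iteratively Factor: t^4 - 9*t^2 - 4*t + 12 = (t + 2)*(t^3 - 2*t^2 - 5*t + 6) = (t - 3)*(t + 2)*(t^2 + t - 2) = (t - 3)*(t + 2)^2*(t - 1)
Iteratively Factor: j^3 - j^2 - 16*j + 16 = (j - 1)*(j^2 - 16) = (j - 4)*(j - 1)*(j + 4)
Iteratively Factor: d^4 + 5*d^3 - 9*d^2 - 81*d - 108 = (d + 3)*(d^3 + 2*d^2 - 15*d - 36) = (d + 3)^2*(d^2 - d - 12) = (d + 3)^3*(d - 4)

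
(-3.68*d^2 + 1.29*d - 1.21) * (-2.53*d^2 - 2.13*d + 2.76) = 9.3104*d^4 + 4.5747*d^3 - 9.8432*d^2 + 6.1377*d - 3.3396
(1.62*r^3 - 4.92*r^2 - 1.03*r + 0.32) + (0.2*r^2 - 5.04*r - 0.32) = 1.62*r^3 - 4.72*r^2 - 6.07*r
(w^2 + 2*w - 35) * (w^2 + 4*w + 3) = w^4 + 6*w^3 - 24*w^2 - 134*w - 105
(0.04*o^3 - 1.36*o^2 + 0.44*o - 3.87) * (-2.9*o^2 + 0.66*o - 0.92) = -0.116*o^5 + 3.9704*o^4 - 2.2104*o^3 + 12.7646*o^2 - 2.959*o + 3.5604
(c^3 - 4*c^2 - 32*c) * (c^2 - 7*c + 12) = c^5 - 11*c^4 + 8*c^3 + 176*c^2 - 384*c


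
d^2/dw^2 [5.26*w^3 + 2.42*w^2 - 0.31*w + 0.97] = 31.56*w + 4.84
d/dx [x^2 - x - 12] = 2*x - 1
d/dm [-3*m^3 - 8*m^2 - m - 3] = -9*m^2 - 16*m - 1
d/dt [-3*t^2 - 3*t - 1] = -6*t - 3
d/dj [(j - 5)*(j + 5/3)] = 2*j - 10/3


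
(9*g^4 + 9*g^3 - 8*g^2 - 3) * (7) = 63*g^4 + 63*g^3 - 56*g^2 - 21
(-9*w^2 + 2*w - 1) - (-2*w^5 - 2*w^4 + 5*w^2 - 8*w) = 2*w^5 + 2*w^4 - 14*w^2 + 10*w - 1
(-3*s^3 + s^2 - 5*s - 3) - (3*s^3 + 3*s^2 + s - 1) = -6*s^3 - 2*s^2 - 6*s - 2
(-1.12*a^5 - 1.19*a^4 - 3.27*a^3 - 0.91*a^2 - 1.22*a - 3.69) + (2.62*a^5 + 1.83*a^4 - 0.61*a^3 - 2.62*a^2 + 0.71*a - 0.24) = 1.5*a^5 + 0.64*a^4 - 3.88*a^3 - 3.53*a^2 - 0.51*a - 3.93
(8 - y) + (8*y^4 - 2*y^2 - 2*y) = 8*y^4 - 2*y^2 - 3*y + 8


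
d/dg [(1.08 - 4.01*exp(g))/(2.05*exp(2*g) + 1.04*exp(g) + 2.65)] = (8.2205*exp(2*g) - 4.428*exp(g) - 11.7497)*exp(g)/(4.2025*exp(4*g) + 4.264*exp(3*g) + 11.9466*exp(2*g) + 5.512*exp(g) + 7.0225)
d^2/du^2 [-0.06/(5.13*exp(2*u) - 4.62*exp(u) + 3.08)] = ((1.2312*exp(u) - 0.2772)*(5.13*exp(2*u) - 4.62*exp(u) + 3.08) - 0.06*(10.26*exp(u) - 4.62)*(20.52*exp(u) - 9.24)*exp(u))*exp(u)/(5.13*exp(2*u) - 4.62*exp(u) + 3.08)^3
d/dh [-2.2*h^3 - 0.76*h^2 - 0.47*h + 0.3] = -6.6*h^2 - 1.52*h - 0.47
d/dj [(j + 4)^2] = 2*j + 8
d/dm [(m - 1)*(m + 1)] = 2*m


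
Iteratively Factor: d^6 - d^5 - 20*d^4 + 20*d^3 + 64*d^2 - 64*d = (d + 4)*(d^5 - 5*d^4 + 20*d^2 - 16*d) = (d - 1)*(d + 4)*(d^4 - 4*d^3 - 4*d^2 + 16*d) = (d - 1)*(d + 2)*(d + 4)*(d^3 - 6*d^2 + 8*d) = (d - 2)*(d - 1)*(d + 2)*(d + 4)*(d^2 - 4*d) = d*(d - 2)*(d - 1)*(d + 2)*(d + 4)*(d - 4)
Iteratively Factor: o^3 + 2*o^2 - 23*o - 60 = (o + 3)*(o^2 - o - 20) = (o - 5)*(o + 3)*(o + 4)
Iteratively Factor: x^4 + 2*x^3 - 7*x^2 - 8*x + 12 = (x + 2)*(x^3 - 7*x + 6) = (x + 2)*(x + 3)*(x^2 - 3*x + 2) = (x - 2)*(x + 2)*(x + 3)*(x - 1)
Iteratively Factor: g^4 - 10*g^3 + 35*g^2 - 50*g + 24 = (g - 2)*(g^3 - 8*g^2 + 19*g - 12) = (g - 3)*(g - 2)*(g^2 - 5*g + 4) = (g - 4)*(g - 3)*(g - 2)*(g - 1)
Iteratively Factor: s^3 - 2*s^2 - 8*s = (s + 2)*(s^2 - 4*s) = (s - 4)*(s + 2)*(s)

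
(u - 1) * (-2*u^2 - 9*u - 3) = -2*u^3 - 7*u^2 + 6*u + 3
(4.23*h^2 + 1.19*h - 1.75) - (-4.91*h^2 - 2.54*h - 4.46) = 9.14*h^2 + 3.73*h + 2.71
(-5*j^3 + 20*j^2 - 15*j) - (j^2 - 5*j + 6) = -5*j^3 + 19*j^2 - 10*j - 6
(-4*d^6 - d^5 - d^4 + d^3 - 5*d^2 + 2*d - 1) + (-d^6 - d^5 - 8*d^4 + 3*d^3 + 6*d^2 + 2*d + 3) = -5*d^6 - 2*d^5 - 9*d^4 + 4*d^3 + d^2 + 4*d + 2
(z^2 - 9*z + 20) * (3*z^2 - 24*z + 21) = 3*z^4 - 51*z^3 + 297*z^2 - 669*z + 420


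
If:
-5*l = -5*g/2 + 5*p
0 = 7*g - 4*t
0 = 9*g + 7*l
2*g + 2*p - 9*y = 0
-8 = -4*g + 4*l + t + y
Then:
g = 672/569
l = -864/569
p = 1200/569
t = 1176/569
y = 416/569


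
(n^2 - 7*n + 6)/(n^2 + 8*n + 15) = (n^2 - 7*n + 6)/(n^2 + 8*n + 15)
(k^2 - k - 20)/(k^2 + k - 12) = (k - 5)/(k - 3)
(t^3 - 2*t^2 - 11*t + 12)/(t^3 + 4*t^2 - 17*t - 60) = (t - 1)/(t + 5)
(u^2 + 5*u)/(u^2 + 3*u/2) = 2*(u + 5)/(2*u + 3)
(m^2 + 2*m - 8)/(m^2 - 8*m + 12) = (m + 4)/(m - 6)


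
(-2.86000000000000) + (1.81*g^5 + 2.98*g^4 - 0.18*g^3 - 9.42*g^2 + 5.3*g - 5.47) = 1.81*g^5 + 2.98*g^4 - 0.18*g^3 - 9.42*g^2 + 5.3*g - 8.33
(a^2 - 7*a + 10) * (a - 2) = a^3 - 9*a^2 + 24*a - 20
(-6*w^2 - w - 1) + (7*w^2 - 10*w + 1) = w^2 - 11*w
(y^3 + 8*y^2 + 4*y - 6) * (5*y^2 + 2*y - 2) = 5*y^5 + 42*y^4 + 34*y^3 - 38*y^2 - 20*y + 12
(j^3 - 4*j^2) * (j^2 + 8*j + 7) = j^5 + 4*j^4 - 25*j^3 - 28*j^2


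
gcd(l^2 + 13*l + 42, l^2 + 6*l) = l + 6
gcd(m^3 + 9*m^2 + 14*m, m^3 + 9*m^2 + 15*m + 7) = m + 7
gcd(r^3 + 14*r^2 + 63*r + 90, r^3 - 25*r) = r + 5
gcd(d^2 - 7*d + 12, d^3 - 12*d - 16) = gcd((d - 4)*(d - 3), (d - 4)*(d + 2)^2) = d - 4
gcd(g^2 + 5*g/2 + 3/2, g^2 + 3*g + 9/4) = g + 3/2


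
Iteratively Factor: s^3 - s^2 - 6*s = (s - 3)*(s^2 + 2*s) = (s - 3)*(s + 2)*(s)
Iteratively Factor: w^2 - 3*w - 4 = (w + 1)*(w - 4)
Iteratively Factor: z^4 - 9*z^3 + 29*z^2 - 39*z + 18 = (z - 3)*(z^3 - 6*z^2 + 11*z - 6) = (z - 3)^2*(z^2 - 3*z + 2) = (z - 3)^2*(z - 1)*(z - 2)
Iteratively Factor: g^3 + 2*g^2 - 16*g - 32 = (g - 4)*(g^2 + 6*g + 8) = (g - 4)*(g + 2)*(g + 4)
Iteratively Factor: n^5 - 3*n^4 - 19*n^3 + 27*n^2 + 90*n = (n)*(n^4 - 3*n^3 - 19*n^2 + 27*n + 90) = n*(n - 5)*(n^3 + 2*n^2 - 9*n - 18) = n*(n - 5)*(n - 3)*(n^2 + 5*n + 6) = n*(n - 5)*(n - 3)*(n + 3)*(n + 2)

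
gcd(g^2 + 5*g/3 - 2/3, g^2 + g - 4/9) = g - 1/3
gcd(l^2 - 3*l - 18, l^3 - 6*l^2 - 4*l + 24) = l - 6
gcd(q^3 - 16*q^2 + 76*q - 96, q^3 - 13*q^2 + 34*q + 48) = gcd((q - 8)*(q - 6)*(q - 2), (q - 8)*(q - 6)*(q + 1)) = q^2 - 14*q + 48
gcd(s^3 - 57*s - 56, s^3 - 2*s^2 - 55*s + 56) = s^2 - s - 56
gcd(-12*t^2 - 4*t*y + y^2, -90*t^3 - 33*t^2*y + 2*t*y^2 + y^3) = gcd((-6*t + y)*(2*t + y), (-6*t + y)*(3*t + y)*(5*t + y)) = -6*t + y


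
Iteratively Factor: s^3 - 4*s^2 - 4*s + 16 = (s - 2)*(s^2 - 2*s - 8) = (s - 4)*(s - 2)*(s + 2)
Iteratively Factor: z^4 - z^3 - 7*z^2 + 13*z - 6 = (z - 1)*(z^3 - 7*z + 6) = (z - 1)^2*(z^2 + z - 6) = (z - 2)*(z - 1)^2*(z + 3)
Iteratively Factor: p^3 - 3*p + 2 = (p + 2)*(p^2 - 2*p + 1) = (p - 1)*(p + 2)*(p - 1)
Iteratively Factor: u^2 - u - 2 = (u - 2)*(u + 1)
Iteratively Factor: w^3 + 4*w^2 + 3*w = (w)*(w^2 + 4*w + 3) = w*(w + 3)*(w + 1)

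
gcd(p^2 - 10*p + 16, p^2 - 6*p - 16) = p - 8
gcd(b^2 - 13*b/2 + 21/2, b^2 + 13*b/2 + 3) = 1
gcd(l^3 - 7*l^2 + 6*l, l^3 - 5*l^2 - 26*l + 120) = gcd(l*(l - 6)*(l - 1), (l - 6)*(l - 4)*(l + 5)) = l - 6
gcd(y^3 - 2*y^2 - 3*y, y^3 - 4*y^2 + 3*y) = y^2 - 3*y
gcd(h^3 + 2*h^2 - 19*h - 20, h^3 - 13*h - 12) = h^2 - 3*h - 4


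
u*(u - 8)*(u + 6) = u^3 - 2*u^2 - 48*u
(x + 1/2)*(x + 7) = x^2 + 15*x/2 + 7/2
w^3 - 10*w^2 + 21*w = w*(w - 7)*(w - 3)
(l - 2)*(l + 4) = l^2 + 2*l - 8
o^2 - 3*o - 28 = (o - 7)*(o + 4)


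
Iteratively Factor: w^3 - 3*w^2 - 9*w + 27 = (w - 3)*(w^2 - 9) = (w - 3)^2*(w + 3)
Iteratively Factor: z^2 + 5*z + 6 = (z + 2)*(z + 3)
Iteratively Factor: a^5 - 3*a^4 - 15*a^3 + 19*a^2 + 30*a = (a - 2)*(a^4 - a^3 - 17*a^2 - 15*a) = (a - 2)*(a + 3)*(a^3 - 4*a^2 - 5*a) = (a - 2)*(a + 1)*(a + 3)*(a^2 - 5*a) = a*(a - 2)*(a + 1)*(a + 3)*(a - 5)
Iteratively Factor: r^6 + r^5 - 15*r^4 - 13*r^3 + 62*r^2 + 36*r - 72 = (r + 2)*(r^5 - r^4 - 13*r^3 + 13*r^2 + 36*r - 36) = (r - 3)*(r + 2)*(r^4 + 2*r^3 - 7*r^2 - 8*r + 12) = (r - 3)*(r - 2)*(r + 2)*(r^3 + 4*r^2 + r - 6) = (r - 3)*(r - 2)*(r - 1)*(r + 2)*(r^2 + 5*r + 6) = (r - 3)*(r - 2)*(r - 1)*(r + 2)*(r + 3)*(r + 2)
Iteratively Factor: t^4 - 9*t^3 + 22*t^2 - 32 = (t + 1)*(t^3 - 10*t^2 + 32*t - 32) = (t - 2)*(t + 1)*(t^2 - 8*t + 16) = (t - 4)*(t - 2)*(t + 1)*(t - 4)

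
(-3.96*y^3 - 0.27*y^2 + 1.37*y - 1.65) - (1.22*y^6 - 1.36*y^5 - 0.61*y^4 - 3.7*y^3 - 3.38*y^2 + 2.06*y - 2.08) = -1.22*y^6 + 1.36*y^5 + 0.61*y^4 - 0.26*y^3 + 3.11*y^2 - 0.69*y + 0.43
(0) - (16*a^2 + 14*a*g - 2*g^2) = -16*a^2 - 14*a*g + 2*g^2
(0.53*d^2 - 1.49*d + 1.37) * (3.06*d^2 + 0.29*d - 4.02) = 1.6218*d^4 - 4.4057*d^3 + 1.6295*d^2 + 6.3871*d - 5.5074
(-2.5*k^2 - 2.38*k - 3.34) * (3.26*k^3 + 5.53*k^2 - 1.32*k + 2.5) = -8.15*k^5 - 21.5838*k^4 - 20.7498*k^3 - 21.5786*k^2 - 1.5412*k - 8.35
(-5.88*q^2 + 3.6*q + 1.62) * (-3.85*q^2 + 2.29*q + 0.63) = 22.638*q^4 - 27.3252*q^3 - 1.6974*q^2 + 5.9778*q + 1.0206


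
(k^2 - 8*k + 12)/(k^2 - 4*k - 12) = (k - 2)/(k + 2)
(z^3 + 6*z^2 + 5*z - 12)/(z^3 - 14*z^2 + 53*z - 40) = (z^2 + 7*z + 12)/(z^2 - 13*z + 40)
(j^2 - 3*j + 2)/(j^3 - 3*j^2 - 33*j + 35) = (j - 2)/(j^2 - 2*j - 35)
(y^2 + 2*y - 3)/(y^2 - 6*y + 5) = (y + 3)/(y - 5)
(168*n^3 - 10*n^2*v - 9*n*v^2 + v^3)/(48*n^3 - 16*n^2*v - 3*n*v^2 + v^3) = (42*n^2 - 13*n*v + v^2)/(12*n^2 - 7*n*v + v^2)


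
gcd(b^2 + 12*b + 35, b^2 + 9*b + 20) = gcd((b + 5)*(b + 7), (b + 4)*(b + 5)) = b + 5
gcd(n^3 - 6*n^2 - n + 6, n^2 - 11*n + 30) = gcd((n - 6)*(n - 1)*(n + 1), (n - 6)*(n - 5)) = n - 6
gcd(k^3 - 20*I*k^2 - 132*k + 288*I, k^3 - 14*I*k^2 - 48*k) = k^2 - 14*I*k - 48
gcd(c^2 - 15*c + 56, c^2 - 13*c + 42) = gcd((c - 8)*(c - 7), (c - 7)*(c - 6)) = c - 7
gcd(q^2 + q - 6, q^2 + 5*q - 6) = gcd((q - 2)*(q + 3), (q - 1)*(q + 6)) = 1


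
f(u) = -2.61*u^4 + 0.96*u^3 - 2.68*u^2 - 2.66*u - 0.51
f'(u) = -10.44*u^3 + 2.88*u^2 - 5.36*u - 2.66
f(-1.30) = -11.14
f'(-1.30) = 32.11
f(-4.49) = -1190.28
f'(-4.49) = 1024.48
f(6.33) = -4071.64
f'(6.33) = -2569.15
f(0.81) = -5.04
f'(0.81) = -10.66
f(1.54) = -22.14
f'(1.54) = -42.21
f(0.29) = -1.50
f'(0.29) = -4.23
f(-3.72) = -576.94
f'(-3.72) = 594.57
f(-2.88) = -217.57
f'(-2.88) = 286.05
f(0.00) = -0.51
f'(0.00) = -2.66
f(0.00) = -0.51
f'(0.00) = -2.66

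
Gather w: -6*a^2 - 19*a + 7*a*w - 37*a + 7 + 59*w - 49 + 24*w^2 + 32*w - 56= -6*a^2 - 56*a + 24*w^2 + w*(7*a + 91) - 98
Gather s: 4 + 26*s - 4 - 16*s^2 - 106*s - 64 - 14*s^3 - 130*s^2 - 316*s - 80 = -14*s^3 - 146*s^2 - 396*s - 144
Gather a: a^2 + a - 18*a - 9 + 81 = a^2 - 17*a + 72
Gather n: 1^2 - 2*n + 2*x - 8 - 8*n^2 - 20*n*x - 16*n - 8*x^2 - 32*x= -8*n^2 + n*(-20*x - 18) - 8*x^2 - 30*x - 7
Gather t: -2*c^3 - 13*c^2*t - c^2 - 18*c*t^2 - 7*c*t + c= -2*c^3 - c^2 - 18*c*t^2 + c + t*(-13*c^2 - 7*c)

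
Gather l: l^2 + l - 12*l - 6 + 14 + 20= l^2 - 11*l + 28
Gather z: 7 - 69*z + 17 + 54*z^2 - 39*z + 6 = 54*z^2 - 108*z + 30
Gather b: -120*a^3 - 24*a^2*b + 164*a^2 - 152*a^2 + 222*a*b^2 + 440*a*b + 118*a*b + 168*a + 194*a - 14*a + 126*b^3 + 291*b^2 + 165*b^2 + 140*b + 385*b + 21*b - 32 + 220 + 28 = -120*a^3 + 12*a^2 + 348*a + 126*b^3 + b^2*(222*a + 456) + b*(-24*a^2 + 558*a + 546) + 216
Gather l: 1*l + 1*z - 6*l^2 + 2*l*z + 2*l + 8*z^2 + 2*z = -6*l^2 + l*(2*z + 3) + 8*z^2 + 3*z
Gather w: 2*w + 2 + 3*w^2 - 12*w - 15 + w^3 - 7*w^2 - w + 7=w^3 - 4*w^2 - 11*w - 6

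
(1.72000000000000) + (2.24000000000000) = 3.96000000000000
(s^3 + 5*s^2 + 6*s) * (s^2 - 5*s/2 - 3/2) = s^5 + 5*s^4/2 - 8*s^3 - 45*s^2/2 - 9*s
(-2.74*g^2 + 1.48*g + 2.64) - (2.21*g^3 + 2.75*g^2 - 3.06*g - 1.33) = -2.21*g^3 - 5.49*g^2 + 4.54*g + 3.97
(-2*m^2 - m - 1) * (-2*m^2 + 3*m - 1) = 4*m^4 - 4*m^3 + m^2 - 2*m + 1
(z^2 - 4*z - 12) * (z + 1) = z^3 - 3*z^2 - 16*z - 12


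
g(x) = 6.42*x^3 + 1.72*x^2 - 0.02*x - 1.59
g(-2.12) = -54.99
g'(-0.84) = 10.68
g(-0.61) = -2.40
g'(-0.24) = 0.26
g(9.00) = 4817.73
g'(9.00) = 1591.00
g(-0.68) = -2.80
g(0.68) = 1.21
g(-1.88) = -38.13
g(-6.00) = -1326.27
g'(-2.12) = 79.25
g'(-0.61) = 5.05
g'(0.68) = 11.23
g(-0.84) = -4.16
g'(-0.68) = 6.55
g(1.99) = 55.78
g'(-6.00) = 672.70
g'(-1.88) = 61.59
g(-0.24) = -1.57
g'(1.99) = 83.10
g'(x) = 19.26*x^2 + 3.44*x - 0.02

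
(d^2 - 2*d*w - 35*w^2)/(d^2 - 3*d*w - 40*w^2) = (-d + 7*w)/(-d + 8*w)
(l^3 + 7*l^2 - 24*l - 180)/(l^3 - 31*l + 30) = (l + 6)/(l - 1)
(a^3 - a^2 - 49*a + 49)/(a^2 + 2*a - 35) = (a^2 - 8*a + 7)/(a - 5)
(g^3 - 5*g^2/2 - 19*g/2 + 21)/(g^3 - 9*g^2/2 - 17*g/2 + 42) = (g - 2)/(g - 4)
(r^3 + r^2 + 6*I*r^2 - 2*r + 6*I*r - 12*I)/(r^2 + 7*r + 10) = (r^2 + r*(-1 + 6*I) - 6*I)/(r + 5)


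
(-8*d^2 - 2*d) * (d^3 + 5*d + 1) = -8*d^5 - 2*d^4 - 40*d^3 - 18*d^2 - 2*d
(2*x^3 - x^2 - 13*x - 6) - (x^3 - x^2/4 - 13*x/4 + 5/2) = x^3 - 3*x^2/4 - 39*x/4 - 17/2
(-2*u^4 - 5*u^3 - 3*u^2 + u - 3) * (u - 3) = -2*u^5 + u^4 + 12*u^3 + 10*u^2 - 6*u + 9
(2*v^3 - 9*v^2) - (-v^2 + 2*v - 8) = 2*v^3 - 8*v^2 - 2*v + 8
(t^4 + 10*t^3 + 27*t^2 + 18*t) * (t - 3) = t^5 + 7*t^4 - 3*t^3 - 63*t^2 - 54*t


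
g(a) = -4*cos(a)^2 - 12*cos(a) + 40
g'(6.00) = -5.50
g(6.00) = 24.79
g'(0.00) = 0.00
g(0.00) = 24.00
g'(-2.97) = -0.70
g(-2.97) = 47.94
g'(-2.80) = -1.49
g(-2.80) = 47.76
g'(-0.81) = -12.69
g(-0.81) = 29.82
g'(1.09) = 13.92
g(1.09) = 33.59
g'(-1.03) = -13.82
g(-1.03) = 32.76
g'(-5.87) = 7.76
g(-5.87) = 25.65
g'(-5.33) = 13.56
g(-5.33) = 31.71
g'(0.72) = 11.88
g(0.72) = 28.72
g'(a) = 8*sin(a)*cos(a) + 12*sin(a)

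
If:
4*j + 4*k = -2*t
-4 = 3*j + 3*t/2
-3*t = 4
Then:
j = -2/3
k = 4/3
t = -4/3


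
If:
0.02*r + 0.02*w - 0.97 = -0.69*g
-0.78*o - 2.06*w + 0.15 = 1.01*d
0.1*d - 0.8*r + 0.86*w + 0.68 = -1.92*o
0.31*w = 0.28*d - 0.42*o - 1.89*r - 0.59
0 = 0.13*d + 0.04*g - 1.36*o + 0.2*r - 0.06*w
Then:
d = 4.01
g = 1.45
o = 0.59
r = 0.50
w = -2.12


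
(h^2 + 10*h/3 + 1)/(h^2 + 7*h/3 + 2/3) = (h + 3)/(h + 2)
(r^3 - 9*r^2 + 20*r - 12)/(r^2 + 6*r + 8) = (r^3 - 9*r^2 + 20*r - 12)/(r^2 + 6*r + 8)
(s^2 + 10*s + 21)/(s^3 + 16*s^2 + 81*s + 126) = 1/(s + 6)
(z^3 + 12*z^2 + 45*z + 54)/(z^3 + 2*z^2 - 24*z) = (z^2 + 6*z + 9)/(z*(z - 4))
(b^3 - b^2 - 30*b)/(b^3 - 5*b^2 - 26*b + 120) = b/(b - 4)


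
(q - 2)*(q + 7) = q^2 + 5*q - 14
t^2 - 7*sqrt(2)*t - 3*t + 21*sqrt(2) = (t - 3)*(t - 7*sqrt(2))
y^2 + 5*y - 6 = (y - 1)*(y + 6)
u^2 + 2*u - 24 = (u - 4)*(u + 6)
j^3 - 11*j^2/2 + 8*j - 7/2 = (j - 7/2)*(j - 1)^2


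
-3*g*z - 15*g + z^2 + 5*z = (-3*g + z)*(z + 5)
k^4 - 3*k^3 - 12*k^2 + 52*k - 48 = (k - 3)*(k - 2)^2*(k + 4)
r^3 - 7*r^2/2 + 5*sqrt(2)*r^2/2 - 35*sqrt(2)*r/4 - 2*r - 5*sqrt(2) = (r - 4)*(r + 1/2)*(r + 5*sqrt(2)/2)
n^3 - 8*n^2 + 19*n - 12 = (n - 4)*(n - 3)*(n - 1)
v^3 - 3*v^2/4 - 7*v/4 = v*(v - 7/4)*(v + 1)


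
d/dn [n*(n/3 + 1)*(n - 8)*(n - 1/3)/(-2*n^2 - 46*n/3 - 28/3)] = (-18*n^5 - 159*n^4 + 568*n^3 + 2285*n^2 + 1876*n - 336)/(6*(9*n^4 + 138*n^3 + 613*n^2 + 644*n + 196))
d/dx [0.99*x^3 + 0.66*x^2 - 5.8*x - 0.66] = 2.97*x^2 + 1.32*x - 5.8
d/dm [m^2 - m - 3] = 2*m - 1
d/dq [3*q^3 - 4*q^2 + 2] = q*(9*q - 8)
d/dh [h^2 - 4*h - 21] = 2*h - 4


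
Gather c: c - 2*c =-c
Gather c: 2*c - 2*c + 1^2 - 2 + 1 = 0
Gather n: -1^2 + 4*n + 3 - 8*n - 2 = -4*n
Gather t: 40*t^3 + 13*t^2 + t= 40*t^3 + 13*t^2 + t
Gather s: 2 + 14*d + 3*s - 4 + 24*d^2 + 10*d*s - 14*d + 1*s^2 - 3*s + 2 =24*d^2 + 10*d*s + s^2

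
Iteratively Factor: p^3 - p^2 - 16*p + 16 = (p + 4)*(p^2 - 5*p + 4) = (p - 4)*(p + 4)*(p - 1)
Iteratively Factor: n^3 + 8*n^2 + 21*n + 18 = (n + 3)*(n^2 + 5*n + 6) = (n + 3)^2*(n + 2)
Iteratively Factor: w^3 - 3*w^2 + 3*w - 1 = (w - 1)*(w^2 - 2*w + 1) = (w - 1)^2*(w - 1)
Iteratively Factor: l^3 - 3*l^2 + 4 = (l + 1)*(l^2 - 4*l + 4) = (l - 2)*(l + 1)*(l - 2)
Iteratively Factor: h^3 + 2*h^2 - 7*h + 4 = (h - 1)*(h^2 + 3*h - 4) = (h - 1)*(h + 4)*(h - 1)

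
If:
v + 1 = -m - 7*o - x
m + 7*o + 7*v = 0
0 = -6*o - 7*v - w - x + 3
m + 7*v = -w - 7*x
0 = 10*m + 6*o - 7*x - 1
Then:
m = -21/92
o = -9/184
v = 15/184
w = 595/184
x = -47/92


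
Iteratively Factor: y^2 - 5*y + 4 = (y - 4)*(y - 1)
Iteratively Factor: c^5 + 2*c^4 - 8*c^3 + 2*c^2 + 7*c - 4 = (c - 1)*(c^4 + 3*c^3 - 5*c^2 - 3*c + 4) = (c - 1)*(c + 4)*(c^3 - c^2 - c + 1) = (c - 1)*(c + 1)*(c + 4)*(c^2 - 2*c + 1) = (c - 1)^2*(c + 1)*(c + 4)*(c - 1)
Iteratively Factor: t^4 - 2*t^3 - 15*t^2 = (t - 5)*(t^3 + 3*t^2) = t*(t - 5)*(t^2 + 3*t) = t*(t - 5)*(t + 3)*(t)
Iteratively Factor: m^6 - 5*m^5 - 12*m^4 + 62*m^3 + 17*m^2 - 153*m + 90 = (m - 1)*(m^5 - 4*m^4 - 16*m^3 + 46*m^2 + 63*m - 90) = (m - 1)^2*(m^4 - 3*m^3 - 19*m^2 + 27*m + 90) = (m - 5)*(m - 1)^2*(m^3 + 2*m^2 - 9*m - 18) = (m - 5)*(m - 1)^2*(m + 2)*(m^2 - 9) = (m - 5)*(m - 1)^2*(m + 2)*(m + 3)*(m - 3)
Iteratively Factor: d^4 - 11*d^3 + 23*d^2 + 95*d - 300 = (d + 3)*(d^3 - 14*d^2 + 65*d - 100) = (d - 5)*(d + 3)*(d^2 - 9*d + 20) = (d - 5)^2*(d + 3)*(d - 4)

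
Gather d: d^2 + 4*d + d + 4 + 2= d^2 + 5*d + 6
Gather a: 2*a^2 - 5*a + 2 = 2*a^2 - 5*a + 2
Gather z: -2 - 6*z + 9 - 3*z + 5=12 - 9*z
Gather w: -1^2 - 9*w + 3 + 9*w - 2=0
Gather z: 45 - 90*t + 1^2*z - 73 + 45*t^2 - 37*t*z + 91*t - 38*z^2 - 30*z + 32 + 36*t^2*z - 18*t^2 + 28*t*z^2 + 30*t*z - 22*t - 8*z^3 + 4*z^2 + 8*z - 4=27*t^2 - 21*t - 8*z^3 + z^2*(28*t - 34) + z*(36*t^2 - 7*t - 21)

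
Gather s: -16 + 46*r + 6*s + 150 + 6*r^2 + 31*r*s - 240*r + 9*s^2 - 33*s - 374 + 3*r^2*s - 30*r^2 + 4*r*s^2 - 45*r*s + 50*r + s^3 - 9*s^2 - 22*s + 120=-24*r^2 + 4*r*s^2 - 144*r + s^3 + s*(3*r^2 - 14*r - 49) - 120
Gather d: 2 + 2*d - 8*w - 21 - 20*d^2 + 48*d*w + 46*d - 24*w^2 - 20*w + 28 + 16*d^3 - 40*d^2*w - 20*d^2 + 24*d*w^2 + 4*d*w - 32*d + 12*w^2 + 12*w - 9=16*d^3 + d^2*(-40*w - 40) + d*(24*w^2 + 52*w + 16) - 12*w^2 - 16*w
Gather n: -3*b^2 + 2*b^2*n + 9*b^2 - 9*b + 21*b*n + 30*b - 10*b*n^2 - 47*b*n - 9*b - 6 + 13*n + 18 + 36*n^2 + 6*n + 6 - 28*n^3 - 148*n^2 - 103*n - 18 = 6*b^2 + 12*b - 28*n^3 + n^2*(-10*b - 112) + n*(2*b^2 - 26*b - 84)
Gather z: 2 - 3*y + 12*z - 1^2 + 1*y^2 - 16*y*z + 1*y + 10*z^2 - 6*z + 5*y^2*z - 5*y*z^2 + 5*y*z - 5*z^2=y^2 - 2*y + z^2*(5 - 5*y) + z*(5*y^2 - 11*y + 6) + 1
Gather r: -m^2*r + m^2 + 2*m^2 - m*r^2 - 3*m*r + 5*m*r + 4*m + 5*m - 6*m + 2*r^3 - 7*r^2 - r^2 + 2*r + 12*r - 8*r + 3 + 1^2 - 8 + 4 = 3*m^2 + 3*m + 2*r^3 + r^2*(-m - 8) + r*(-m^2 + 2*m + 6)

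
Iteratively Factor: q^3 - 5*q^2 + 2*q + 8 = (q + 1)*(q^2 - 6*q + 8) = (q - 4)*(q + 1)*(q - 2)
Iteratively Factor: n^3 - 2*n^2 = (n)*(n^2 - 2*n) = n^2*(n - 2)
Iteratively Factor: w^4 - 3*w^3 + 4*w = (w + 1)*(w^3 - 4*w^2 + 4*w) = (w - 2)*(w + 1)*(w^2 - 2*w) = (w - 2)^2*(w + 1)*(w)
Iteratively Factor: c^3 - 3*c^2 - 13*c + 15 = (c + 3)*(c^2 - 6*c + 5) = (c - 5)*(c + 3)*(c - 1)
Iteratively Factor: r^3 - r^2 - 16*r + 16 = (r - 1)*(r^2 - 16) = (r - 1)*(r + 4)*(r - 4)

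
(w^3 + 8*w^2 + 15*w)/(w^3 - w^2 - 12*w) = (w + 5)/(w - 4)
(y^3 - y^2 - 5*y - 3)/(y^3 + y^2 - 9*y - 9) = (y + 1)/(y + 3)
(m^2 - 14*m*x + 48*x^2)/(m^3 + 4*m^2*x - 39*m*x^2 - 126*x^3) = (m - 8*x)/(m^2 + 10*m*x + 21*x^2)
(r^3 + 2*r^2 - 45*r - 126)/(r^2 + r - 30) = (r^2 - 4*r - 21)/(r - 5)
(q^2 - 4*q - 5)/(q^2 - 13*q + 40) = (q + 1)/(q - 8)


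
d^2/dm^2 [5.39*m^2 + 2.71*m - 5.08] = 10.7800000000000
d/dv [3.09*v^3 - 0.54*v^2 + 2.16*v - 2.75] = 9.27*v^2 - 1.08*v + 2.16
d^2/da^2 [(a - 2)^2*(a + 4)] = 6*a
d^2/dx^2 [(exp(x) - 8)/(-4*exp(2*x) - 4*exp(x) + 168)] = (-exp(4*x) + 33*exp(3*x) - 228*exp(2*x) + 1310*exp(x) - 1428)*exp(x)/(4*(exp(6*x) + 3*exp(5*x) - 123*exp(4*x) - 251*exp(3*x) + 5166*exp(2*x) + 5292*exp(x) - 74088))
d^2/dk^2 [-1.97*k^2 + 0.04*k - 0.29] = -3.94000000000000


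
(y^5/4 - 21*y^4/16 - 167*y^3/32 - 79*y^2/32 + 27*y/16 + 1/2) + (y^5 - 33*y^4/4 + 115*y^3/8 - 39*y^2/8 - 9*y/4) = 5*y^5/4 - 153*y^4/16 + 293*y^3/32 - 235*y^2/32 - 9*y/16 + 1/2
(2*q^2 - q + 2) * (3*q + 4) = 6*q^3 + 5*q^2 + 2*q + 8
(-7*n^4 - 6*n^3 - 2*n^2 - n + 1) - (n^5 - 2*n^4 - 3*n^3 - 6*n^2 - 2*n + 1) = -n^5 - 5*n^4 - 3*n^3 + 4*n^2 + n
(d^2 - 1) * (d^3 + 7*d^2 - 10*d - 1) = d^5 + 7*d^4 - 11*d^3 - 8*d^2 + 10*d + 1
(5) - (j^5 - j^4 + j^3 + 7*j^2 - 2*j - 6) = -j^5 + j^4 - j^3 - 7*j^2 + 2*j + 11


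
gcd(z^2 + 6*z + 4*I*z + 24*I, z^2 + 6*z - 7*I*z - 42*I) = z + 6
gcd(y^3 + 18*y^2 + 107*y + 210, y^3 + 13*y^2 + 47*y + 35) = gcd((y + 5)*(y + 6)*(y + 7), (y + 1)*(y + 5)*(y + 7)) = y^2 + 12*y + 35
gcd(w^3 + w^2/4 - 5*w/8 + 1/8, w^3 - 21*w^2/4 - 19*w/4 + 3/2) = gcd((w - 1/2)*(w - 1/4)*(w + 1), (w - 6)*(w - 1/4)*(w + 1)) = w^2 + 3*w/4 - 1/4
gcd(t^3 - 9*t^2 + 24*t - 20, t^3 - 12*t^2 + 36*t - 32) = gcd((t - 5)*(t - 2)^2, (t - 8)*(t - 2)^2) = t^2 - 4*t + 4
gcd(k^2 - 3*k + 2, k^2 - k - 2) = k - 2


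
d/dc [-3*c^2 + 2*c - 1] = 2 - 6*c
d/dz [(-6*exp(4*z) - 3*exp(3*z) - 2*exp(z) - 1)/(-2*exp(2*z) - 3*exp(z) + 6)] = (24*exp(5*z) + 60*exp(4*z) - 126*exp(3*z) - 58*exp(2*z) - 4*exp(z) - 15)*exp(z)/(4*exp(4*z) + 12*exp(3*z) - 15*exp(2*z) - 36*exp(z) + 36)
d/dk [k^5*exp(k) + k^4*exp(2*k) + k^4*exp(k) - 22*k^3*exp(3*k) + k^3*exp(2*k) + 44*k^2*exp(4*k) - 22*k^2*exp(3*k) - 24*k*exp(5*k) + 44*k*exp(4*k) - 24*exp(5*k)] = (k^5 + 2*k^4*exp(k) + 6*k^4 - 66*k^3*exp(2*k) + 6*k^3*exp(k) + 4*k^3 + 176*k^2*exp(3*k) - 132*k^2*exp(2*k) + 3*k^2*exp(k) - 120*k*exp(4*k) + 264*k*exp(3*k) - 44*k*exp(2*k) - 144*exp(4*k) + 44*exp(3*k))*exp(k)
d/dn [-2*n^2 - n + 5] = -4*n - 1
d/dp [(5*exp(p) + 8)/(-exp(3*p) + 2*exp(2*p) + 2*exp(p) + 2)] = (10*exp(3*p) + 14*exp(2*p) - 32*exp(p) - 6)*exp(p)/(exp(6*p) - 4*exp(5*p) + 4*exp(3*p) + 12*exp(2*p) + 8*exp(p) + 4)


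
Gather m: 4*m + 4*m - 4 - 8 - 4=8*m - 16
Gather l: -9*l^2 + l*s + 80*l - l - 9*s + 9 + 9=-9*l^2 + l*(s + 79) - 9*s + 18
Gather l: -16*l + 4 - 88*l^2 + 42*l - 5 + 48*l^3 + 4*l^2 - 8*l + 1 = 48*l^3 - 84*l^2 + 18*l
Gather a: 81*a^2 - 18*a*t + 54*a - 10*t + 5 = 81*a^2 + a*(54 - 18*t) - 10*t + 5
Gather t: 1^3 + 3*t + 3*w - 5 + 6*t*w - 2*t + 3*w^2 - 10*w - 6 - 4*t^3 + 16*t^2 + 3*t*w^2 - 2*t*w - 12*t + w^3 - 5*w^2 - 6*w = -4*t^3 + 16*t^2 + t*(3*w^2 + 4*w - 11) + w^3 - 2*w^2 - 13*w - 10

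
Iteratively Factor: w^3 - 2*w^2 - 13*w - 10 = (w + 2)*(w^2 - 4*w - 5) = (w + 1)*(w + 2)*(w - 5)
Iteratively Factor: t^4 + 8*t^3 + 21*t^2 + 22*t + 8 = (t + 1)*(t^3 + 7*t^2 + 14*t + 8) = (t + 1)*(t + 4)*(t^2 + 3*t + 2) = (t + 1)*(t + 2)*(t + 4)*(t + 1)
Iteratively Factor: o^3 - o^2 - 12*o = (o + 3)*(o^2 - 4*o) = o*(o + 3)*(o - 4)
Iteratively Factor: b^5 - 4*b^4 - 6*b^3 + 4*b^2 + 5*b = (b - 1)*(b^4 - 3*b^3 - 9*b^2 - 5*b) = (b - 1)*(b + 1)*(b^3 - 4*b^2 - 5*b) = (b - 5)*(b - 1)*(b + 1)*(b^2 + b) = b*(b - 5)*(b - 1)*(b + 1)*(b + 1)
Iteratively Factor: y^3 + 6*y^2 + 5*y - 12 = (y + 3)*(y^2 + 3*y - 4) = (y + 3)*(y + 4)*(y - 1)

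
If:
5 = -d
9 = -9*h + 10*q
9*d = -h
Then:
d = -5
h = 45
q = 207/5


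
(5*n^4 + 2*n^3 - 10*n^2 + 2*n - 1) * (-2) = -10*n^4 - 4*n^3 + 20*n^2 - 4*n + 2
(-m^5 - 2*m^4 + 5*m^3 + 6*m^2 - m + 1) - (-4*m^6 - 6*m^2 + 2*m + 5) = 4*m^6 - m^5 - 2*m^4 + 5*m^3 + 12*m^2 - 3*m - 4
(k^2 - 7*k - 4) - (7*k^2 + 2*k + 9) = -6*k^2 - 9*k - 13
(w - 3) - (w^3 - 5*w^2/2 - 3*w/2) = -w^3 + 5*w^2/2 + 5*w/2 - 3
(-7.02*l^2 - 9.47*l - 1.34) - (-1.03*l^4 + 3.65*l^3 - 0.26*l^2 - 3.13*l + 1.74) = 1.03*l^4 - 3.65*l^3 - 6.76*l^2 - 6.34*l - 3.08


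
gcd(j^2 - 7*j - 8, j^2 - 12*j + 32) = j - 8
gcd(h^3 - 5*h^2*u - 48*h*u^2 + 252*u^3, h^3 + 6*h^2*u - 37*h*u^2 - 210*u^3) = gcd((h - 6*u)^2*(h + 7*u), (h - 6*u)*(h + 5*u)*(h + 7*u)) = -h^2 - h*u + 42*u^2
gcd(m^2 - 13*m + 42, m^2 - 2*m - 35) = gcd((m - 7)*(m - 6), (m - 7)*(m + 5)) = m - 7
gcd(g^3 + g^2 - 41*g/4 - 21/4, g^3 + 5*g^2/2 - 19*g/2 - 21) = g^2 + g/2 - 21/2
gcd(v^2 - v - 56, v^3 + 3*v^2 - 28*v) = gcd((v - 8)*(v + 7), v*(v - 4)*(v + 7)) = v + 7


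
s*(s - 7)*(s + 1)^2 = s^4 - 5*s^3 - 13*s^2 - 7*s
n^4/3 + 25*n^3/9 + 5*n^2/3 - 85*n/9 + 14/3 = (n/3 + 1)*(n - 1)*(n - 2/3)*(n + 7)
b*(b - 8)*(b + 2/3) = b^3 - 22*b^2/3 - 16*b/3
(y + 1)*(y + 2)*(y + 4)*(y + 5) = y^4 + 12*y^3 + 49*y^2 + 78*y + 40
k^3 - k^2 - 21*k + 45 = (k - 3)^2*(k + 5)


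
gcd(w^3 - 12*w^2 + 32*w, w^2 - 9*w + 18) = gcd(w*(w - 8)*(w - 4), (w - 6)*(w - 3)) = 1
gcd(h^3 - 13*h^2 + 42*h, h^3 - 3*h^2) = h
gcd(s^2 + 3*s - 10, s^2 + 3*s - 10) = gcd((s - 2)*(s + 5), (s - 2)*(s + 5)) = s^2 + 3*s - 10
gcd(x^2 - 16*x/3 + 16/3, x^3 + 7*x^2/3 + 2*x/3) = 1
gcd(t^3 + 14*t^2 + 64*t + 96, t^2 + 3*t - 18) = t + 6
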